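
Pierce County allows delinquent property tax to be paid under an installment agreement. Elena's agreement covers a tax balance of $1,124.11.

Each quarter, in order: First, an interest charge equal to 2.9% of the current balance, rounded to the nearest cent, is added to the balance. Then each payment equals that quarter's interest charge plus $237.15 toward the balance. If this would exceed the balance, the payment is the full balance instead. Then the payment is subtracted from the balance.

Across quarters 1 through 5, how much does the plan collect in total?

$1,218.33

Quarter 1: $1,124.11 +$32.60 interest = $1,156.71; pay $269.75 → $886.96
Quarter 2: $886.96 +$25.72 interest = $912.68; pay $262.87 → $649.81
Quarter 3: $649.81 +$18.84 interest = $668.65; pay $255.99 → $412.66
Quarter 4: $412.66 +$11.97 interest = $424.63; pay $249.12 → $175.51
Quarter 5: $175.51 +$5.09 interest = $180.60; pay $180.60 → $0.00
Total paid: $1,218.33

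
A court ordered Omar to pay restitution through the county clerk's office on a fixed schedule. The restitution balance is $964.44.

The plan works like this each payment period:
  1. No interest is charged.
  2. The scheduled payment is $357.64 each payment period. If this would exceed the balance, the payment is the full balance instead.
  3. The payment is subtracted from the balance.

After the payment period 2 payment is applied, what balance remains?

$249.16

Payment period 1: $964.44 − $357.64 → $606.80
Payment period 2: $606.80 − $357.64 → $249.16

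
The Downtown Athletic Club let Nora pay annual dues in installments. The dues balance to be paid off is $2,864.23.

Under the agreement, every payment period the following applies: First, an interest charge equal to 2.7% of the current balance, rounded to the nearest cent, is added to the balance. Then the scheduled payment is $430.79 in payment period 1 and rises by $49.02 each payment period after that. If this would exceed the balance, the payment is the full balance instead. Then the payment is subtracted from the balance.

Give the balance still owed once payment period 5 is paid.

$495.29

# | Opening | Interest | Payment | End bal
1 | $2,864.23 | $77.33 | $430.79 | $2,510.77
2 | $2,510.77 | $67.79 | $479.81 | $2,098.75
3 | $2,098.75 | $56.67 | $528.83 | $1,626.59
4 | $1,626.59 | $43.92 | $577.85 | $1,092.66
5 | $1,092.66 | $29.50 | $626.87 | $495.29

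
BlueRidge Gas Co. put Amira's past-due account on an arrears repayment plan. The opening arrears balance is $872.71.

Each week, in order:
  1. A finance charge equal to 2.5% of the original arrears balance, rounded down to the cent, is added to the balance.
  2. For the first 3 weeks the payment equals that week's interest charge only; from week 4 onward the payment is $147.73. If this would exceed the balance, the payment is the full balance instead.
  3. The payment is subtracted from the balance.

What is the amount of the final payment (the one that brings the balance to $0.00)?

$139.00

Week 1: opening $872.71; interest $21.81 → $894.52; payment $21.81; balance $872.71
Week 2: opening $872.71; interest $21.81 → $894.52; payment $21.81; balance $872.71
Week 3: opening $872.71; interest $21.81 → $894.52; payment $21.81; balance $872.71
Week 4: opening $872.71; interest $21.81 → $894.52; payment $147.73; balance $746.79
Week 5: opening $746.79; interest $21.81 → $768.60; payment $147.73; balance $620.87
Week 6: opening $620.87; interest $21.81 → $642.68; payment $147.73; balance $494.95
Week 7: opening $494.95; interest $21.81 → $516.76; payment $147.73; balance $369.03
Week 8: opening $369.03; interest $21.81 → $390.84; payment $147.73; balance $243.11
Week 9: opening $243.11; interest $21.81 → $264.92; payment $147.73; balance $117.19
Week 10: opening $117.19; interest $21.81 → $139.00; payment $139.00; balance $0.00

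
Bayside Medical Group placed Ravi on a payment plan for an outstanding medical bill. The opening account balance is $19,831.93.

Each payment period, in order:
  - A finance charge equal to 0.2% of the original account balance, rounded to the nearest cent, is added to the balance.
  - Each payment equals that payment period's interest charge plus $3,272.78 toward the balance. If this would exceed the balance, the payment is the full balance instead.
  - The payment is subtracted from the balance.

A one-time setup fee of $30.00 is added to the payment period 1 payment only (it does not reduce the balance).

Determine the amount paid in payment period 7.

Payment period 1: opening $19,831.93; interest $39.66 → $19,871.59; payment $3,312.44 (+ $30.00 fee); balance $16,559.15
Payment period 2: opening $16,559.15; interest $39.66 → $16,598.81; payment $3,312.44; balance $13,286.37
Payment period 3: opening $13,286.37; interest $39.66 → $13,326.03; payment $3,312.44; balance $10,013.59
Payment period 4: opening $10,013.59; interest $39.66 → $10,053.25; payment $3,312.44; balance $6,740.81
Payment period 5: opening $6,740.81; interest $39.66 → $6,780.47; payment $3,312.44; balance $3,468.03
Payment period 6: opening $3,468.03; interest $39.66 → $3,507.69; payment $3,312.44; balance $195.25
Payment period 7: opening $195.25; interest $39.66 → $234.91; payment $234.91; balance $0.00

$234.91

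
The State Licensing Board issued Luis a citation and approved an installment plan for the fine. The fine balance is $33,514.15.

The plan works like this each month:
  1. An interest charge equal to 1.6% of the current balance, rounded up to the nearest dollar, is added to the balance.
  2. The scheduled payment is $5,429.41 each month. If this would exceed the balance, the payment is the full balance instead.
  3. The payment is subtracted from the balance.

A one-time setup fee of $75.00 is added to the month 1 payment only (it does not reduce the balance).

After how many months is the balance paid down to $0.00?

# | Opening | Interest | Payment | Fee | End bal
1 | $33,514.15 | $537.00 | $5,429.41 | $75.00 | $28,621.74
2 | $28,621.74 | $458.00 | $5,429.41 | — | $23,650.33
3 | $23,650.33 | $379.00 | $5,429.41 | — | $18,599.92
4 | $18,599.92 | $298.00 | $5,429.41 | — | $13,468.51
5 | $13,468.51 | $216.00 | $5,429.41 | — | $8,255.10
6 | $8,255.10 | $133.00 | $5,429.41 | — | $2,958.69
7 | $2,958.69 | $48.00 | $3,006.69 | — | $0.00
Balance reaches $0.00 in month 7.

7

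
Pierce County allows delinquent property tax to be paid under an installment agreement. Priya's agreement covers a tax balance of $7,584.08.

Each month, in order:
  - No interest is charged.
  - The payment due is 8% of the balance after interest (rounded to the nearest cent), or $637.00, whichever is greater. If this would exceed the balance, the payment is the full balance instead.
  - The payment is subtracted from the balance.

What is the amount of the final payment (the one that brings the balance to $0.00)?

$577.08

Month 1: $7,584.08 − $637.00 → $6,947.08
Month 2: $6,947.08 − $637.00 → $6,310.08
Month 3: $6,310.08 − $637.00 → $5,673.08
Month 4: $5,673.08 − $637.00 → $5,036.08
Month 5: $5,036.08 − $637.00 → $4,399.08
Month 6: $4,399.08 − $637.00 → $3,762.08
Month 7: $3,762.08 − $637.00 → $3,125.08
Month 8: $3,125.08 − $637.00 → $2,488.08
Month 9: $2,488.08 − $637.00 → $1,851.08
Month 10: $1,851.08 − $637.00 → $1,214.08
Month 11: $1,214.08 − $637.00 → $577.08
Month 12: $577.08 − $577.08 → $0.00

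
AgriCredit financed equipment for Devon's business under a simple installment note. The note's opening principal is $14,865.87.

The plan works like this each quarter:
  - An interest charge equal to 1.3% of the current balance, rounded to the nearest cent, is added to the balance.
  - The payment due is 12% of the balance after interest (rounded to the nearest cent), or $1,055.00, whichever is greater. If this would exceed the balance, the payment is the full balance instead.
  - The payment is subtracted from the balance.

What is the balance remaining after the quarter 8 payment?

Quarter 1: opening $14,865.87; interest $193.26 → $15,059.13; payment $1,807.10; balance $13,252.03
Quarter 2: opening $13,252.03; interest $172.28 → $13,424.31; payment $1,610.92; balance $11,813.39
Quarter 3: opening $11,813.39; interest $153.57 → $11,966.96; payment $1,436.04; balance $10,530.92
Quarter 4: opening $10,530.92; interest $136.90 → $10,667.82; payment $1,280.14; balance $9,387.68
Quarter 5: opening $9,387.68; interest $122.04 → $9,509.72; payment $1,141.17; balance $8,368.55
Quarter 6: opening $8,368.55; interest $108.79 → $8,477.34; payment $1,055.00; balance $7,422.34
Quarter 7: opening $7,422.34; interest $96.49 → $7,518.83; payment $1,055.00; balance $6,463.83
Quarter 8: opening $6,463.83; interest $84.03 → $6,547.86; payment $1,055.00; balance $5,492.86

$5,492.86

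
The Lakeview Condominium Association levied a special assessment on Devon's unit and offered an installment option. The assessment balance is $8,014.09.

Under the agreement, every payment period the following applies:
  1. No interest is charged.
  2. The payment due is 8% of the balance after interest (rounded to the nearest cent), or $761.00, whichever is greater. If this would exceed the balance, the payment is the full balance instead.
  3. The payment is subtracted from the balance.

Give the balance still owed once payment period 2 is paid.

$6,492.09

Payment period 1: opening $8,014.09; payment $761.00; balance $7,253.09
Payment period 2: opening $7,253.09; payment $761.00; balance $6,492.09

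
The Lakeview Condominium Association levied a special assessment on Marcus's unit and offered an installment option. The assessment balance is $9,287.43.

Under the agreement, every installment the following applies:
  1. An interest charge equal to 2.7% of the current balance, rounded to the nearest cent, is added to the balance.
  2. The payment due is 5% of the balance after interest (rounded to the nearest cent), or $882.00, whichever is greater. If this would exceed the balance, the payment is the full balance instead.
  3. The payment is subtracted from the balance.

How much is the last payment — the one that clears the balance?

Installment 1: $9,287.43 +$250.76 interest = $9,538.19; pay $882.00 → $8,656.19
Installment 2: $8,656.19 +$233.72 interest = $8,889.91; pay $882.00 → $8,007.91
Installment 3: $8,007.91 +$216.21 interest = $8,224.12; pay $882.00 → $7,342.12
Installment 4: $7,342.12 +$198.24 interest = $7,540.36; pay $882.00 → $6,658.36
Installment 5: $6,658.36 +$179.78 interest = $6,838.14; pay $882.00 → $5,956.14
Installment 6: $5,956.14 +$160.82 interest = $6,116.96; pay $882.00 → $5,234.96
Installment 7: $5,234.96 +$141.34 interest = $5,376.30; pay $882.00 → $4,494.30
Installment 8: $4,494.30 +$121.35 interest = $4,615.65; pay $882.00 → $3,733.65
Installment 9: $3,733.65 +$100.81 interest = $3,834.46; pay $882.00 → $2,952.46
Installment 10: $2,952.46 +$79.72 interest = $3,032.18; pay $882.00 → $2,150.18
Installment 11: $2,150.18 +$58.05 interest = $2,208.23; pay $882.00 → $1,326.23
Installment 12: $1,326.23 +$35.81 interest = $1,362.04; pay $882.00 → $480.04
Installment 13: $480.04 +$12.96 interest = $493.00; pay $493.00 → $0.00

$493.00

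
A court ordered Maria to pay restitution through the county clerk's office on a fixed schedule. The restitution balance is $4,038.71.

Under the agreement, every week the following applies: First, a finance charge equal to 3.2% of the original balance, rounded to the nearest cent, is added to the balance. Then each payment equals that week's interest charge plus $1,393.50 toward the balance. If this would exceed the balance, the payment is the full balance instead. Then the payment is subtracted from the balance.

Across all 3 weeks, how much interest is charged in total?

Week 1: opening $4,038.71; interest $129.24 → $4,167.95; payment $1,522.74; balance $2,645.21
Week 2: opening $2,645.21; interest $129.24 → $2,774.45; payment $1,522.74; balance $1,251.71
Week 3: opening $1,251.71; interest $129.24 → $1,380.95; payment $1,380.95; balance $0.00
Total interest: $129.24 + $129.24 + $129.24 = $387.72

$387.72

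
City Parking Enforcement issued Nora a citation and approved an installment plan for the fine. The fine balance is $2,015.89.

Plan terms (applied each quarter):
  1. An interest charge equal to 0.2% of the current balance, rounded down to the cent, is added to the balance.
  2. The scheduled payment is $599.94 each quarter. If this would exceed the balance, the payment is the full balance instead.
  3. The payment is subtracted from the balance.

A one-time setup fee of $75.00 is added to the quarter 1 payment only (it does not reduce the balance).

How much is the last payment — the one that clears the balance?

$225.01

Quarter 1: $2,015.89 +$4.03 interest = $2,019.92; pay $599.94 (+ $75.00 fee) → $1,419.98
Quarter 2: $1,419.98 +$2.83 interest = $1,422.81; pay $599.94 → $822.87
Quarter 3: $822.87 +$1.64 interest = $824.51; pay $599.94 → $224.57
Quarter 4: $224.57 +$0.44 interest = $225.01; pay $225.01 → $0.00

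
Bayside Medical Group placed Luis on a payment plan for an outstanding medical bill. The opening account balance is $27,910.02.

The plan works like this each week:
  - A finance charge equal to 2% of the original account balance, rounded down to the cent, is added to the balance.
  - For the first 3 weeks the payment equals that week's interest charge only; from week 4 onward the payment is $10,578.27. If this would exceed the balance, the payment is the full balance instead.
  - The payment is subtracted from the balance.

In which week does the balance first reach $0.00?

6

Week 1: $27,910.02 +$558.20 interest = $28,468.22; pay $558.20 → $27,910.02
Week 2: $27,910.02 +$558.20 interest = $28,468.22; pay $558.20 → $27,910.02
Week 3: $27,910.02 +$558.20 interest = $28,468.22; pay $558.20 → $27,910.02
Week 4: $27,910.02 +$558.20 interest = $28,468.22; pay $10,578.27 → $17,889.95
Week 5: $17,889.95 +$558.20 interest = $18,448.15; pay $10,578.27 → $7,869.88
Week 6: $7,869.88 +$558.20 interest = $8,428.08; pay $8,428.08 → $0.00
Balance reaches $0.00 in week 6.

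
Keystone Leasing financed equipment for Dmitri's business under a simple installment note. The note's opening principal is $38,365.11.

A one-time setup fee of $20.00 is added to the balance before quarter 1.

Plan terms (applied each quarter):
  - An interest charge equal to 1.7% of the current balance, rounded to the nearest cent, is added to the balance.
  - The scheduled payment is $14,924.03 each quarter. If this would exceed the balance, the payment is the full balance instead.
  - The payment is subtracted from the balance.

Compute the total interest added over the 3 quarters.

Quarter 1: opening $38,385.11; interest $652.55 → $39,037.66; payment $14,924.03; balance $24,113.63
Quarter 2: opening $24,113.63; interest $409.93 → $24,523.56; payment $14,924.03; balance $9,599.53
Quarter 3: opening $9,599.53; interest $163.19 → $9,762.72; payment $9,762.72; balance $0.00
Total interest: $652.55 + $409.93 + $163.19 = $1,225.67

$1,225.67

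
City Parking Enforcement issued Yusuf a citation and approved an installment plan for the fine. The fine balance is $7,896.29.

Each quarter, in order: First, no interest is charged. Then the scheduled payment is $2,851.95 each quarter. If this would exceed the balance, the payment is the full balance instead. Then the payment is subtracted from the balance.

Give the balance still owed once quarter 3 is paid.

$0.00

Quarter 1: opening $7,896.29; payment $2,851.95; balance $5,044.34
Quarter 2: opening $5,044.34; payment $2,851.95; balance $2,192.39
Quarter 3: opening $2,192.39; payment $2,192.39; balance $0.00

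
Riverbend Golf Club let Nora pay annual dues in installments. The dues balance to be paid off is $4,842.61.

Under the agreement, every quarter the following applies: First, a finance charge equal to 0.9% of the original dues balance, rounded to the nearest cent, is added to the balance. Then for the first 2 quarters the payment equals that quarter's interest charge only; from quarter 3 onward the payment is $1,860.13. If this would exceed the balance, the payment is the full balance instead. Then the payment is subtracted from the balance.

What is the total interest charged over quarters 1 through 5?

$217.90

# | Opening | Interest | Payment | End bal
1 | $4,842.61 | $43.58 | $43.58 | $4,842.61
2 | $4,842.61 | $43.58 | $43.58 | $4,842.61
3 | $4,842.61 | $43.58 | $1,860.13 | $3,026.06
4 | $3,026.06 | $43.58 | $1,860.13 | $1,209.51
5 | $1,209.51 | $43.58 | $1,253.09 | $0.00
Total interest: $43.58 + $43.58 + $43.58 + $43.58 + $43.58 = $217.90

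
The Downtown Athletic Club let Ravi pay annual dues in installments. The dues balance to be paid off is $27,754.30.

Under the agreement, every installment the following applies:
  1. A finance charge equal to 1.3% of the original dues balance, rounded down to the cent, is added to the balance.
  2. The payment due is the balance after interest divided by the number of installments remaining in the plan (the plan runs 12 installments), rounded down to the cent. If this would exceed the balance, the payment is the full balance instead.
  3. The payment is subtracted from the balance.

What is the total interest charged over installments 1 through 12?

Installment 1: $27,754.30 +$360.80 interest = $28,115.10; pay $2,342.92 → $25,772.18
Installment 2: $25,772.18 +$360.80 interest = $26,132.98; pay $2,375.72 → $23,757.26
Installment 3: $23,757.26 +$360.80 interest = $24,118.06; pay $2,411.80 → $21,706.26
Installment 4: $21,706.26 +$360.80 interest = $22,067.06; pay $2,451.89 → $19,615.17
Installment 5: $19,615.17 +$360.80 interest = $19,975.97; pay $2,496.99 → $17,478.98
Installment 6: $17,478.98 +$360.80 interest = $17,839.78; pay $2,548.54 → $15,291.24
Installment 7: $15,291.24 +$360.80 interest = $15,652.04; pay $2,608.67 → $13,043.37
Installment 8: $13,043.37 +$360.80 interest = $13,404.17; pay $2,680.83 → $10,723.34
Installment 9: $10,723.34 +$360.80 interest = $11,084.14; pay $2,771.03 → $8,313.11
Installment 10: $8,313.11 +$360.80 interest = $8,673.91; pay $2,891.30 → $5,782.61
Installment 11: $5,782.61 +$360.80 interest = $6,143.41; pay $3,071.70 → $3,071.71
Installment 12: $3,071.71 +$360.80 interest = $3,432.51; pay $3,432.51 → $0.00
Total interest: $360.80 + $360.80 + $360.80 + $360.80 + $360.80 + $360.80 + $360.80 + $360.80 + $360.80 + $360.80 + $360.80 + $360.80 = $4,329.60

$4,329.60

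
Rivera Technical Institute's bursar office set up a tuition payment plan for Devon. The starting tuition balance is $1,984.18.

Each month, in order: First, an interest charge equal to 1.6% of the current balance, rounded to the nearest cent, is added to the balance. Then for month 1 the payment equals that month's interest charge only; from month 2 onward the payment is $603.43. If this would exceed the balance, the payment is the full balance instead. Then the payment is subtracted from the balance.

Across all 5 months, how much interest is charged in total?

# | Opening | Interest | Payment | End bal
1 | $1,984.18 | $31.75 | $31.75 | $1,984.18
2 | $1,984.18 | $31.75 | $603.43 | $1,412.50
3 | $1,412.50 | $22.60 | $603.43 | $831.67
4 | $831.67 | $13.31 | $603.43 | $241.55
5 | $241.55 | $3.86 | $245.41 | $0.00
Total interest: $31.75 + $31.75 + $22.60 + $13.31 + $3.86 = $103.27

$103.27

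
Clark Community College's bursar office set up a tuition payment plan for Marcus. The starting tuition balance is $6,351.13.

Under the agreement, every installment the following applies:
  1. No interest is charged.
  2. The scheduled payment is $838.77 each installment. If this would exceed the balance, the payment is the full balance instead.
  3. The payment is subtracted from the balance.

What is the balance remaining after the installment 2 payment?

Installment 1: $6,351.13 − $838.77 → $5,512.36
Installment 2: $5,512.36 − $838.77 → $4,673.59

$4,673.59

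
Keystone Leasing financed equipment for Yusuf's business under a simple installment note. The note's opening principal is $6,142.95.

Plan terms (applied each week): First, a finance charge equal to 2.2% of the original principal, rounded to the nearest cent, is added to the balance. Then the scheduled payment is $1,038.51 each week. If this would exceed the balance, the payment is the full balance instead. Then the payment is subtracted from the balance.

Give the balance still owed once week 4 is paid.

$2,529.47

Week 1: $6,142.95 +$135.14 interest = $6,278.09; pay $1,038.51 → $5,239.58
Week 2: $5,239.58 +$135.14 interest = $5,374.72; pay $1,038.51 → $4,336.21
Week 3: $4,336.21 +$135.14 interest = $4,471.35; pay $1,038.51 → $3,432.84
Week 4: $3,432.84 +$135.14 interest = $3,567.98; pay $1,038.51 → $2,529.47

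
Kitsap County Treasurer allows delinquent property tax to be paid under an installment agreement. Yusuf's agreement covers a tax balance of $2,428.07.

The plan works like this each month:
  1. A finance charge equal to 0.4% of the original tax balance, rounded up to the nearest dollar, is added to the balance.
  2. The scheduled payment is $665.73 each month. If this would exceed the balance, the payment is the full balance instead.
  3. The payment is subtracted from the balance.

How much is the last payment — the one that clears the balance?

$470.88

Month 1: opening $2,428.07; interest $10.00 → $2,438.07; payment $665.73; balance $1,772.34
Month 2: opening $1,772.34; interest $10.00 → $1,782.34; payment $665.73; balance $1,116.61
Month 3: opening $1,116.61; interest $10.00 → $1,126.61; payment $665.73; balance $460.88
Month 4: opening $460.88; interest $10.00 → $470.88; payment $470.88; balance $0.00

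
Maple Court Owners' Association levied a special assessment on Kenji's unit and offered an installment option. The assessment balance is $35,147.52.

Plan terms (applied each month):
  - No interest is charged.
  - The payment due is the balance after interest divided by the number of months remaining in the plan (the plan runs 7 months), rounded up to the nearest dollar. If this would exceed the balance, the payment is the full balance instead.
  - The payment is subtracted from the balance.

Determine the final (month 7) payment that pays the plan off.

Month 1: opening $35,147.52; payment $5,022.00; balance $30,125.52
Month 2: opening $30,125.52; payment $5,021.00; balance $25,104.52
Month 3: opening $25,104.52; payment $5,021.00; balance $20,083.52
Month 4: opening $20,083.52; payment $5,021.00; balance $15,062.52
Month 5: opening $15,062.52; payment $5,021.00; balance $10,041.52
Month 6: opening $10,041.52; payment $5,021.00; balance $5,020.52
Month 7: opening $5,020.52; payment $5,020.52; balance $0.00

$5,020.52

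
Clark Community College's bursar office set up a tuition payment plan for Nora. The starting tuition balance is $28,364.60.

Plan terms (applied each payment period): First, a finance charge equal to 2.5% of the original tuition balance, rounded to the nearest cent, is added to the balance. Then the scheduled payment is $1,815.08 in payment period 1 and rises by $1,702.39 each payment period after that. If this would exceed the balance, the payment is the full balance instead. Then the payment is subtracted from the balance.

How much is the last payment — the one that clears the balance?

Payment period 1: $28,364.60 +$709.12 interest = $29,073.72; pay $1,815.08 → $27,258.64
Payment period 2: $27,258.64 +$709.12 interest = $27,967.76; pay $3,517.47 → $24,450.29
Payment period 3: $24,450.29 +$709.12 interest = $25,159.41; pay $5,219.86 → $19,939.55
Payment period 4: $19,939.55 +$709.12 interest = $20,648.67; pay $6,922.25 → $13,726.42
Payment period 5: $13,726.42 +$709.12 interest = $14,435.54; pay $8,624.64 → $5,810.90
Payment period 6: $5,810.90 +$709.12 interest = $6,520.02; pay $6,520.02 → $0.00

$6,520.02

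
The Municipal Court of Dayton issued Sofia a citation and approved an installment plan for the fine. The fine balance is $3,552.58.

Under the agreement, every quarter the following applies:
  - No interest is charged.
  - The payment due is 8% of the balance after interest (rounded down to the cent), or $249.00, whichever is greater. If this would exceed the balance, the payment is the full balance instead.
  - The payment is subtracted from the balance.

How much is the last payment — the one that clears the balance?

$18.91

Quarter 1: $3,552.58 − $284.20 → $3,268.38
Quarter 2: $3,268.38 − $261.47 → $3,006.91
Quarter 3: $3,006.91 − $249.00 → $2,757.91
Quarter 4: $2,757.91 − $249.00 → $2,508.91
Quarter 5: $2,508.91 − $249.00 → $2,259.91
Quarter 6: $2,259.91 − $249.00 → $2,010.91
Quarter 7: $2,010.91 − $249.00 → $1,761.91
Quarter 8: $1,761.91 − $249.00 → $1,512.91
Quarter 9: $1,512.91 − $249.00 → $1,263.91
Quarter 10: $1,263.91 − $249.00 → $1,014.91
Quarter 11: $1,014.91 − $249.00 → $765.91
Quarter 12: $765.91 − $249.00 → $516.91
Quarter 13: $516.91 − $249.00 → $267.91
Quarter 14: $267.91 − $249.00 → $18.91
Quarter 15: $18.91 − $18.91 → $0.00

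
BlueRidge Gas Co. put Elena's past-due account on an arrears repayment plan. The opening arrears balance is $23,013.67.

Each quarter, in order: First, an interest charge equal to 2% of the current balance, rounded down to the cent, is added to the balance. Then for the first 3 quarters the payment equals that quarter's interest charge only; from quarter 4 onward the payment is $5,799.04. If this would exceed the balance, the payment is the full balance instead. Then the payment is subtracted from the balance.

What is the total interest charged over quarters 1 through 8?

$2,592.82

Quarter 1: $23,013.67 +$460.27 interest = $23,473.94; pay $460.27 → $23,013.67
Quarter 2: $23,013.67 +$460.27 interest = $23,473.94; pay $460.27 → $23,013.67
Quarter 3: $23,013.67 +$460.27 interest = $23,473.94; pay $460.27 → $23,013.67
Quarter 4: $23,013.67 +$460.27 interest = $23,473.94; pay $5,799.04 → $17,674.90
Quarter 5: $17,674.90 +$353.49 interest = $18,028.39; pay $5,799.04 → $12,229.35
Quarter 6: $12,229.35 +$244.58 interest = $12,473.93; pay $5,799.04 → $6,674.89
Quarter 7: $6,674.89 +$133.49 interest = $6,808.38; pay $5,799.04 → $1,009.34
Quarter 8: $1,009.34 +$20.18 interest = $1,029.52; pay $1,029.52 → $0.00
Total interest: $460.27 + $460.27 + $460.27 + $460.27 + $353.49 + $244.58 + $133.49 + $20.18 = $2,592.82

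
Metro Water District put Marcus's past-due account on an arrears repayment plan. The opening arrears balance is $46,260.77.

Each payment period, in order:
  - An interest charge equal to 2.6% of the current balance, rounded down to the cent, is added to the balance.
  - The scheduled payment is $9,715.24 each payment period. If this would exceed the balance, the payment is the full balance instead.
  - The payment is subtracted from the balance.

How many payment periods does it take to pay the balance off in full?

Payment period 1: opening $46,260.77; interest $1,202.78 → $47,463.55; payment $9,715.24; balance $37,748.31
Payment period 2: opening $37,748.31; interest $981.45 → $38,729.76; payment $9,715.24; balance $29,014.52
Payment period 3: opening $29,014.52; interest $754.37 → $29,768.89; payment $9,715.24; balance $20,053.65
Payment period 4: opening $20,053.65; interest $521.39 → $20,575.04; payment $9,715.24; balance $10,859.80
Payment period 5: opening $10,859.80; interest $282.35 → $11,142.15; payment $9,715.24; balance $1,426.91
Payment period 6: opening $1,426.91; interest $37.09 → $1,464.00; payment $1,464.00; balance $0.00
Balance reaches $0.00 in payment period 6.

6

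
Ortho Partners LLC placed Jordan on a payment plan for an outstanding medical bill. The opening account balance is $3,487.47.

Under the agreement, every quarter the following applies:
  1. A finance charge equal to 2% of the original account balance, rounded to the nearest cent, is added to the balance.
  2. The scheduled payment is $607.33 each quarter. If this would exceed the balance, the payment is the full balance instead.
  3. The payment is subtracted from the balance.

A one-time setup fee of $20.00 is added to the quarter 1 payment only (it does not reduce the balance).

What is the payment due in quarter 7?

# | Opening | Interest | Payment | Fee | End bal
1 | $3,487.47 | $69.75 | $607.33 | $20.00 | $2,949.89
2 | $2,949.89 | $69.75 | $607.33 | — | $2,412.31
3 | $2,412.31 | $69.75 | $607.33 | — | $1,874.73
4 | $1,874.73 | $69.75 | $607.33 | — | $1,337.15
5 | $1,337.15 | $69.75 | $607.33 | — | $799.57
6 | $799.57 | $69.75 | $607.33 | — | $261.99
7 | $261.99 | $69.75 | $331.74 | — | $0.00

$331.74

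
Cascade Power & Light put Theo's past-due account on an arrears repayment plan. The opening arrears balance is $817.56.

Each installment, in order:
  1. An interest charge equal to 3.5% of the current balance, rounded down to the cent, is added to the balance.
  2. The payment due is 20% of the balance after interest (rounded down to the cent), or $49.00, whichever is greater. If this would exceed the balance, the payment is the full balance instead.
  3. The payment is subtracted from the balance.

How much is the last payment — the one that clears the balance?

Installment 1: opening $817.56; interest $28.61 → $846.17; payment $169.23; balance $676.94
Installment 2: opening $676.94; interest $23.69 → $700.63; payment $140.12; balance $560.51
Installment 3: opening $560.51; interest $19.61 → $580.12; payment $116.02; balance $464.10
Installment 4: opening $464.10; interest $16.24 → $480.34; payment $96.06; balance $384.28
Installment 5: opening $384.28; interest $13.44 → $397.72; payment $79.54; balance $318.18
Installment 6: opening $318.18; interest $11.13 → $329.31; payment $65.86; balance $263.45
Installment 7: opening $263.45; interest $9.22 → $272.67; payment $54.53; balance $218.14
Installment 8: opening $218.14; interest $7.63 → $225.77; payment $49.00; balance $176.77
Installment 9: opening $176.77; interest $6.18 → $182.95; payment $49.00; balance $133.95
Installment 10: opening $133.95; interest $4.68 → $138.63; payment $49.00; balance $89.63
Installment 11: opening $89.63; interest $3.13 → $92.76; payment $49.00; balance $43.76
Installment 12: opening $43.76; interest $1.53 → $45.29; payment $45.29; balance $0.00

$45.29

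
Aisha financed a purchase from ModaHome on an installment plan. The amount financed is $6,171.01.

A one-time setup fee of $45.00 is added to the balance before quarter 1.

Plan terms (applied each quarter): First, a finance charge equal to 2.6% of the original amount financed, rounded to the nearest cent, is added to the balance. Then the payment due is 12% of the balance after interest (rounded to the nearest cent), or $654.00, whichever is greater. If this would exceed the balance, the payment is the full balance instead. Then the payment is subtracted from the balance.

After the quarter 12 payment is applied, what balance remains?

Quarter 1: opening $6,216.01; interest $160.45 → $6,376.46; payment $765.18; balance $5,611.28
Quarter 2: opening $5,611.28; interest $160.45 → $5,771.73; payment $692.61; balance $5,079.12
Quarter 3: opening $5,079.12; interest $160.45 → $5,239.57; payment $654.00; balance $4,585.57
Quarter 4: opening $4,585.57; interest $160.45 → $4,746.02; payment $654.00; balance $4,092.02
Quarter 5: opening $4,092.02; interest $160.45 → $4,252.47; payment $654.00; balance $3,598.47
Quarter 6: opening $3,598.47; interest $160.45 → $3,758.92; payment $654.00; balance $3,104.92
Quarter 7: opening $3,104.92; interest $160.45 → $3,265.37; payment $654.00; balance $2,611.37
Quarter 8: opening $2,611.37; interest $160.45 → $2,771.82; payment $654.00; balance $2,117.82
Quarter 9: opening $2,117.82; interest $160.45 → $2,278.27; payment $654.00; balance $1,624.27
Quarter 10: opening $1,624.27; interest $160.45 → $1,784.72; payment $654.00; balance $1,130.72
Quarter 11: opening $1,130.72; interest $160.45 → $1,291.17; payment $654.00; balance $637.17
Quarter 12: opening $637.17; interest $160.45 → $797.62; payment $654.00; balance $143.62

$143.62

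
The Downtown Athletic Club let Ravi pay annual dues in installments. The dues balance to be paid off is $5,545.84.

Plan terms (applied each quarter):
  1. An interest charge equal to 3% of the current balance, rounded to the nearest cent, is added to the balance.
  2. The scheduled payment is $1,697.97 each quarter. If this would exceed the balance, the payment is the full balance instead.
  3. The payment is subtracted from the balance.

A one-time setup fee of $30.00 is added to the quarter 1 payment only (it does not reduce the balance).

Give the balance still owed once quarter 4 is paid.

$0.00

Quarter 1: $5,545.84 +$166.38 interest = $5,712.22; pay $1,697.97 (+ $30.00 fee) → $4,014.25
Quarter 2: $4,014.25 +$120.43 interest = $4,134.68; pay $1,697.97 → $2,436.71
Quarter 3: $2,436.71 +$73.10 interest = $2,509.81; pay $1,697.97 → $811.84
Quarter 4: $811.84 +$24.36 interest = $836.20; pay $836.20 → $0.00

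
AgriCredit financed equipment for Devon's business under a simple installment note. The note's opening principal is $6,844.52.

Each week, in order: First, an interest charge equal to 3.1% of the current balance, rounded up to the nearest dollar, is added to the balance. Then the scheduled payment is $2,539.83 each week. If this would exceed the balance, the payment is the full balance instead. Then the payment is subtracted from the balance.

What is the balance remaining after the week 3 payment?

Week 1: $6,844.52 +$213.00 interest = $7,057.52; pay $2,539.83 → $4,517.69
Week 2: $4,517.69 +$141.00 interest = $4,658.69; pay $2,539.83 → $2,118.86
Week 3: $2,118.86 +$66.00 interest = $2,184.86; pay $2,184.86 → $0.00

$0.00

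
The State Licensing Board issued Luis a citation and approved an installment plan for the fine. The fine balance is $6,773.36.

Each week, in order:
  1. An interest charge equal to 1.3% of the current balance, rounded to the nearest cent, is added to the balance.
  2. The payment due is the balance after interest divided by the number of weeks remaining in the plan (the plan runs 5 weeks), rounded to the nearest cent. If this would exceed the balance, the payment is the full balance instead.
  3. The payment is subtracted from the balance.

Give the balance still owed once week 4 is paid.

# | Opening | Interest | Payment | End bal
1 | $6,773.36 | $88.05 | $1,372.28 | $5,489.13
2 | $5,489.13 | $71.36 | $1,390.12 | $4,170.37
3 | $4,170.37 | $54.21 | $1,408.19 | $2,816.39
4 | $2,816.39 | $36.61 | $1,426.50 | $1,426.50

$1,426.50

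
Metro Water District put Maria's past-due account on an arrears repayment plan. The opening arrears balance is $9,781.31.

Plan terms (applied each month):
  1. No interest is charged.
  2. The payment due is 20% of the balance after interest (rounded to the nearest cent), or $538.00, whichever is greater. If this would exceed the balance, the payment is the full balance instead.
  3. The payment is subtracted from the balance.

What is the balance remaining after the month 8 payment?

Month 1: $9,781.31 − $1,956.26 → $7,825.05
Month 2: $7,825.05 − $1,565.01 → $6,260.04
Month 3: $6,260.04 − $1,252.01 → $5,008.03
Month 4: $5,008.03 − $1,001.61 → $4,006.42
Month 5: $4,006.42 − $801.28 → $3,205.14
Month 6: $3,205.14 − $641.03 → $2,564.11
Month 7: $2,564.11 − $538.00 → $2,026.11
Month 8: $2,026.11 − $538.00 → $1,488.11

$1,488.11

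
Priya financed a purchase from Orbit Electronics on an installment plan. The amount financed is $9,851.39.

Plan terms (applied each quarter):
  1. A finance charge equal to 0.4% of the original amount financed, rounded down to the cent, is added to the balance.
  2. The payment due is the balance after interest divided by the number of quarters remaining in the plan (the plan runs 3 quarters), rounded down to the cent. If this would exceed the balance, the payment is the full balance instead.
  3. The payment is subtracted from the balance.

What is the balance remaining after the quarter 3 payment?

Quarter 1: opening $9,851.39; interest $39.40 → $9,890.79; payment $3,296.93; balance $6,593.86
Quarter 2: opening $6,593.86; interest $39.40 → $6,633.26; payment $3,316.63; balance $3,316.63
Quarter 3: opening $3,316.63; interest $39.40 → $3,356.03; payment $3,356.03; balance $0.00

$0.00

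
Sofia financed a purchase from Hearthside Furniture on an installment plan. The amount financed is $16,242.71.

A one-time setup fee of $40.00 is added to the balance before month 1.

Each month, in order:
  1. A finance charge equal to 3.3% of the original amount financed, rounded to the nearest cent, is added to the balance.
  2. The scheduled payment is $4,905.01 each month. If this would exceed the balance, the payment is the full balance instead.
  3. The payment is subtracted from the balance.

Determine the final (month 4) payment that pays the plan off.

Month 1: opening $16,282.71; interest $536.01 → $16,818.72; payment $4,905.01; balance $11,913.71
Month 2: opening $11,913.71; interest $536.01 → $12,449.72; payment $4,905.01; balance $7,544.71
Month 3: opening $7,544.71; interest $536.01 → $8,080.72; payment $4,905.01; balance $3,175.71
Month 4: opening $3,175.71; interest $536.01 → $3,711.72; payment $3,711.72; balance $0.00

$3,711.72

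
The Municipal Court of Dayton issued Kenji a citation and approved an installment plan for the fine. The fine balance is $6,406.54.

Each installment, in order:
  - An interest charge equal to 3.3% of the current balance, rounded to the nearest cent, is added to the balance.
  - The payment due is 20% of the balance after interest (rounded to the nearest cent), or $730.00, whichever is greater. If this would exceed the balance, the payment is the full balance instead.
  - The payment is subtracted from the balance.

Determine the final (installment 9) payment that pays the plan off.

Installment 1: $6,406.54 +$211.42 interest = $6,617.96; pay $1,323.59 → $5,294.37
Installment 2: $5,294.37 +$174.71 interest = $5,469.08; pay $1,093.82 → $4,375.26
Installment 3: $4,375.26 +$144.38 interest = $4,519.64; pay $903.93 → $3,615.71
Installment 4: $3,615.71 +$119.32 interest = $3,735.03; pay $747.01 → $2,988.02
Installment 5: $2,988.02 +$98.60 interest = $3,086.62; pay $730.00 → $2,356.62
Installment 6: $2,356.62 +$77.77 interest = $2,434.39; pay $730.00 → $1,704.39
Installment 7: $1,704.39 +$56.24 interest = $1,760.63; pay $730.00 → $1,030.63
Installment 8: $1,030.63 +$34.01 interest = $1,064.64; pay $730.00 → $334.64
Installment 9: $334.64 +$11.04 interest = $345.68; pay $345.68 → $0.00

$345.68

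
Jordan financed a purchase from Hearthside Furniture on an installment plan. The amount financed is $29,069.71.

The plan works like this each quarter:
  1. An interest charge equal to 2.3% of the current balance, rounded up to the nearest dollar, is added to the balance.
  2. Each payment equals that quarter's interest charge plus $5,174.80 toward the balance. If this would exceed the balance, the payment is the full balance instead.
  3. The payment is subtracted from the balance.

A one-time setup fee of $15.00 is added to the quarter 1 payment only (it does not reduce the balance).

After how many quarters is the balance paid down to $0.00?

6

# | Opening | Interest | Payment | Fee | End bal
1 | $29,069.71 | $669.00 | $5,843.80 | $15.00 | $23,894.91
2 | $23,894.91 | $550.00 | $5,724.80 | — | $18,720.11
3 | $18,720.11 | $431.00 | $5,605.80 | — | $13,545.31
4 | $13,545.31 | $312.00 | $5,486.80 | — | $8,370.51
5 | $8,370.51 | $193.00 | $5,367.80 | — | $3,195.71
6 | $3,195.71 | $74.00 | $3,269.71 | — | $0.00
Balance reaches $0.00 in quarter 6.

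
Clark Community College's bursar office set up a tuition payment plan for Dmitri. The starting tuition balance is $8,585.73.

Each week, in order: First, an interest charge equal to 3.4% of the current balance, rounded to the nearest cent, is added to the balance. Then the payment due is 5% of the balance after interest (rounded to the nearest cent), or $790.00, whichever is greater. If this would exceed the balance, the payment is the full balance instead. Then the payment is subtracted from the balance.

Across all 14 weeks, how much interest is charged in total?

$2,315.13

Week 1: opening $8,585.73; interest $291.91 → $8,877.64; payment $790.00; balance $8,087.64
Week 2: opening $8,087.64; interest $274.98 → $8,362.62; payment $790.00; balance $7,572.62
Week 3: opening $7,572.62; interest $257.47 → $7,830.09; payment $790.00; balance $7,040.09
Week 4: opening $7,040.09; interest $239.36 → $7,279.45; payment $790.00; balance $6,489.45
Week 5: opening $6,489.45; interest $220.64 → $6,710.09; payment $790.00; balance $5,920.09
Week 6: opening $5,920.09; interest $201.28 → $6,121.37; payment $790.00; balance $5,331.37
Week 7: opening $5,331.37; interest $181.27 → $5,512.64; payment $790.00; balance $4,722.64
Week 8: opening $4,722.64; interest $160.57 → $4,883.21; payment $790.00; balance $4,093.21
Week 9: opening $4,093.21; interest $139.17 → $4,232.38; payment $790.00; balance $3,442.38
Week 10: opening $3,442.38; interest $117.04 → $3,559.42; payment $790.00; balance $2,769.42
Week 11: opening $2,769.42; interest $94.16 → $2,863.58; payment $790.00; balance $2,073.58
Week 12: opening $2,073.58; interest $70.50 → $2,144.08; payment $790.00; balance $1,354.08
Week 13: opening $1,354.08; interest $46.04 → $1,400.12; payment $790.00; balance $610.12
Week 14: opening $610.12; interest $20.74 → $630.86; payment $630.86; balance $0.00
Total interest: $291.91 + $274.98 + $257.47 + $239.36 + $220.64 + $201.28 + $181.27 + $160.57 + $139.17 + $117.04 + $94.16 + $70.50 + $46.04 + $20.74 = $2,315.13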